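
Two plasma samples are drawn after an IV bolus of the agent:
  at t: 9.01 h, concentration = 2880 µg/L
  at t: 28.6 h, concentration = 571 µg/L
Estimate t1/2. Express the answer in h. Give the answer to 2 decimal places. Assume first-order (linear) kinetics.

k = ln(C₁/C₂) / (t₂ − t₁) = ln(2880/571) / (28.6 − 9.01)
  = 1.618 / 19.59 = 0.08259 h⁻¹
t½ = ln2 / k = 0.693147 / 0.08259 = 8.393 h

8.39 h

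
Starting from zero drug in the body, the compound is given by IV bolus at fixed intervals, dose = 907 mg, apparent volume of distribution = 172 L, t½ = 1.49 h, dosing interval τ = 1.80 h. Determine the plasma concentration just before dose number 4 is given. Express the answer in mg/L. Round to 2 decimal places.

C₀ per dose = Dose / Vd = 907 / 172 = 5.273 mg/L
k = ln2 / t½ = 0.693147 / 1.49 = 0.4652 h⁻¹
Fraction remaining after one interval: r = e^(−kτ) = e^(−0.4652 × 1.80) = 0.4329
Before dose 4, 3 doses have been given (aged 1τ, 2τ, 3τ).
C_trough = C₀ × (r + r² + … + r^3) = C₀ × r(1−r^3)/(1−r)
        = 5.273 × 0.4329 × (1 − 0.08113) / (1 − 0.4329) = 3.699 mg/L

3.70 mg/L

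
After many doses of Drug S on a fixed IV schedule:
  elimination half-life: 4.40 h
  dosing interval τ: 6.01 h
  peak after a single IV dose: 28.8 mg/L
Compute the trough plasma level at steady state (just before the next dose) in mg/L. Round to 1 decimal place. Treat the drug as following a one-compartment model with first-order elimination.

18.3 mg/L

k = ln2 / t½ = 0.693147 / 4.40 = 0.1575 h⁻¹
e^(−kτ) = e^(−0.1575 × 6.01) = 0.3881
Accumulation ratio R = 1 / (1 − e^(−kτ)) = 1 / (1 − 0.3881) = 1.634
Steady-state trough = C₀ × R × e^(−kτ) = 28.8 × 1.634 × 0.3881 = 18.26 mg/L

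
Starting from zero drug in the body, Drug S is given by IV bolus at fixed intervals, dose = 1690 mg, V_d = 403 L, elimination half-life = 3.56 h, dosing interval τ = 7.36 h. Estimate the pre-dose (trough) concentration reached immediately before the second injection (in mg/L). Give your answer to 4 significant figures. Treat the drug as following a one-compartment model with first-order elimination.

C₀ per dose = Dose / Vd = 1690 / 403 = 4.194 mg/L
k = ln2 / t½ = 0.693147 / 3.56 = 0.1947 h⁻¹
Fraction remaining after one interval: r = e^(−kτ) = e^(−0.1947 × 7.36) = 0.2386
Before dose 2, 1 dose has been given (aged 1τ).
C_trough = C₀ × r = 4.194 × 0.2386 = 1.001 mg/L

1.001 mg/L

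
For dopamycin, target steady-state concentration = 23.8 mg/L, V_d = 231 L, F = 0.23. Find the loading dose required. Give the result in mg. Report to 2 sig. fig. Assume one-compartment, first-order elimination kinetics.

24000 mg

LD = Css × Vd / F = 23.8 × 231 / 0.23 = 23900 mg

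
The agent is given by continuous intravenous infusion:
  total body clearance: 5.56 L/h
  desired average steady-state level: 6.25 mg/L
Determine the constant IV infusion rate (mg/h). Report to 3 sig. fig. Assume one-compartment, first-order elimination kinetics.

34.8 mg/h

At steady state, infusion rate R₀ = Css × CL = 6.25 × 5.560 = 34.75 mg/h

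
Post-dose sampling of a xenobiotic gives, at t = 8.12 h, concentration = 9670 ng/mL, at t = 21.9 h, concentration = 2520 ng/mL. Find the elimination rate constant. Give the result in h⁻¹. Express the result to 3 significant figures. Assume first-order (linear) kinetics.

0.0976 h⁻¹

k = ln(C₁/C₂) / (t₂ − t₁) = ln(9670/2520) / (21.9 − 8.12)
  = 1.345 / 13.78 = 0.09761 h⁻¹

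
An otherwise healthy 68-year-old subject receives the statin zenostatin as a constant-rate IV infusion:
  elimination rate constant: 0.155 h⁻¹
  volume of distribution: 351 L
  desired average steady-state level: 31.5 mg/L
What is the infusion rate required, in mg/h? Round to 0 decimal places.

CL = k × Vd = 0.1550 × 351 = 54.41 L/h
At steady state, infusion rate R₀ = Css × CL = 31.5 × 54.41 = 1714 mg/h

1714 mg/h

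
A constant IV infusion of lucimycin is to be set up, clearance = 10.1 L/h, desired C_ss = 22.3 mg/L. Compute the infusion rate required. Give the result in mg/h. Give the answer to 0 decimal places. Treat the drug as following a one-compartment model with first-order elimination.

225 mg/h

At steady state, infusion rate R₀ = Css × CL = 22.3 × 10.10 = 225.2 mg/h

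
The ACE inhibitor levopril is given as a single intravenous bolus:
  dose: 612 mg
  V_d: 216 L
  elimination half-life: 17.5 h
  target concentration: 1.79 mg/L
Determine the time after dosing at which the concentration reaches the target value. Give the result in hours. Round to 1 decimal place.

C₀ = Dose / Vd = 612.0 / 216 = 2.833 mg/L
k = ln2 / t½ = 0.693147 / 17.5 = 0.03961 h⁻¹
t = ln(C₀ / C) / k = ln(2.833 / 1.79) / 0.03961
  = ln(1.583) / 0.03961 = 0.4593 / 0.03961 = 11.60 h

11.6 h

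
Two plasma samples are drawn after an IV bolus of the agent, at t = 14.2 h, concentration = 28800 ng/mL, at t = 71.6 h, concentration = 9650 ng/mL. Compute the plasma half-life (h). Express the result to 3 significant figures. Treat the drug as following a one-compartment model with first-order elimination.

36.4 h

k = ln(C₁/C₂) / (t₂ − t₁) = ln(28800/9650) / (71.6 − 14.2)
  = 1.093 / 57.40 = 0.01904 h⁻¹
t½ = ln2 / k = 0.693147 / 0.01904 = 36.40 h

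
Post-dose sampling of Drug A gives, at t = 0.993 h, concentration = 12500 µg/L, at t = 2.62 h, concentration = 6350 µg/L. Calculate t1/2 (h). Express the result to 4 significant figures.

k = ln(C₁/C₂) / (t₂ − t₁) = ln(12500/6350) / (2.62 − 0.993)
  = 0.6773 / 1.627 = 0.4163 h⁻¹
t½ = ln2 / k = 0.693147 / 0.4163 = 1.665 h

1.665 h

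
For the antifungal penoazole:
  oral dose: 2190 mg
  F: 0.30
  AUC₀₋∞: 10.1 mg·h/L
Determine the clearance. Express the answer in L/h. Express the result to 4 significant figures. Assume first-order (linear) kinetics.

65.05 L/h

CL = F·Dose / AUC = 0.30 × 2190 / 10.1 = 65.05 L/h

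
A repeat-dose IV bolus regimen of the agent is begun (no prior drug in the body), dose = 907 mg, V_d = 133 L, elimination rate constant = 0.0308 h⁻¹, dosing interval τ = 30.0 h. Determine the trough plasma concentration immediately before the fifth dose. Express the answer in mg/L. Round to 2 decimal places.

4.38 mg/L

C₀ per dose = Dose / Vd = 907 / 133 = 6.820 mg/L
Fraction remaining after one interval: r = e^(−kτ) = e^(−0.03080 × 30.0) = 0.3969
Before dose 5, 4 doses have been given (aged 1τ, 2τ, 3τ, 4τ).
C_trough = C₀ × (r + r² + … + r^4) = C₀ × r(1−r^4)/(1−r)
        = 6.820 × 0.3969 × (1 − 0.02482) / (1 − 0.3969) = 4.377 mg/L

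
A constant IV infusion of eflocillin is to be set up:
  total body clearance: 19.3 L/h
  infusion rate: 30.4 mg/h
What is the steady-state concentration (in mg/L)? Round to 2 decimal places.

1.58 mg/L

At steady state Css = R₀ / CL = 30.4 / 19.30 = 1.575 mg/L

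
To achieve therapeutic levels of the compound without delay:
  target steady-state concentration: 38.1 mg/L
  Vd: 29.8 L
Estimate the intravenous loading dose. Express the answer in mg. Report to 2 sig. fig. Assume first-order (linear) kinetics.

LD = Css × Vd = 38.1 × 29.8 = 1135 mg

1100 mg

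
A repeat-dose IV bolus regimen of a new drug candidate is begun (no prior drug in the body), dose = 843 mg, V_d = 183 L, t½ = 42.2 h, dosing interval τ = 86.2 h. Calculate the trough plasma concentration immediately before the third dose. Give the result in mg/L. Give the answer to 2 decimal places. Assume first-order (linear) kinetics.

C₀ per dose = Dose / Vd = 843 / 183 = 4.607 mg/L
k = ln2 / t½ = 0.693147 / 42.2 = 0.01643 h⁻¹
Fraction remaining after one interval: r = e^(−kτ) = e^(−0.01643 × 86.2) = 0.2426
Before dose 3, 2 doses have been given (aged 1τ, 2τ).
C_trough = C₀ × (r + r²) = 4.607 × (0.2426 + 0.05885) = 1.389 mg/L

1.39 mg/L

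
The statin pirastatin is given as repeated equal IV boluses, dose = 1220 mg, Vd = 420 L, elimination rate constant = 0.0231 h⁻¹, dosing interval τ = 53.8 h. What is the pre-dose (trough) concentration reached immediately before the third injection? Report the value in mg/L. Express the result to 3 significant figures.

C₀ per dose = Dose / Vd = 1220 / 420 = 2.905 mg/L
Fraction remaining after one interval: r = e^(−kτ) = e^(−0.02310 × 53.8) = 0.2886
Before dose 3, 2 doses have been given (aged 1τ, 2τ).
C_trough = C₀ × (r + r²) = 2.905 × (0.2886 + 0.08329) = 1.080 mg/L

1.08 mg/L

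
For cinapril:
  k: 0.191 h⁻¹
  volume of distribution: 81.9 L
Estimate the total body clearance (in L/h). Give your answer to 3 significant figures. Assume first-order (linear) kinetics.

15.6 L/h

CL = k × Vd = 0.191 × 81.9 = 15.64 L/h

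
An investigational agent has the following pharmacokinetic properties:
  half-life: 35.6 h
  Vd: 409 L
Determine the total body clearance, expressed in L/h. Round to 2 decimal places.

7.96 L/h

k = ln2 / t½ = 0.693147 / 35.6 = 0.01947 h⁻¹
CL = k × Vd = 0.01947 × 409 = 7.963 L/h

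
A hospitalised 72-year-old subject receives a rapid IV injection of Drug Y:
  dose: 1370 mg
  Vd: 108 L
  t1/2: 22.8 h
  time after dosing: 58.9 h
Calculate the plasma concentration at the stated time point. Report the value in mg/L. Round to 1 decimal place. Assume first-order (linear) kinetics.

C₀ = Dose / Vd = 1370 / 108 = 12.69 mg/L
k = ln2 / t½ = 0.693147 / 22.8 = 0.03040 h⁻¹
C = C₀ · e^(−k·t) = 12.69 × e^(−0.03040 × 58.9)
  = 12.69 × 0.1669 = 2.118 mg/L

2.1 mg/L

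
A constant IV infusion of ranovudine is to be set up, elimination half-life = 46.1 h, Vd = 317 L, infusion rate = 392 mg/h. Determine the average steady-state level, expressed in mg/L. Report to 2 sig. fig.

82 mg/L

k = ln2 / t½ = 0.693147 / 46.1 = 0.01504 h⁻¹
CL = k × Vd = 0.01504 × 317 = 4.768 L/h
At steady state Css = R₀ / CL = 392 / 4.768 = 82.21 mg/L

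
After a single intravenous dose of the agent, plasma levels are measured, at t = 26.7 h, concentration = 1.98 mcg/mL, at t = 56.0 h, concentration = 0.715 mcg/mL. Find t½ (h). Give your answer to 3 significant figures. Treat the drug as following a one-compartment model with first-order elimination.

k = ln(C₁/C₂) / (t₂ − t₁) = ln(1.98/0.715) / (56.0 − 26.7)
  = 1.019 / 29.30 = 0.03478 h⁻¹
t½ = ln2 / k = 0.693147 / 0.03478 = 19.93 h

19.9 h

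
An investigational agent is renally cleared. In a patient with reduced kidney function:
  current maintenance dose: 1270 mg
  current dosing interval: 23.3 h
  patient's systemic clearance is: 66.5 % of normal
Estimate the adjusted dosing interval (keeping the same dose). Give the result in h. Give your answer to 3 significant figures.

35.0 h

To keep the same average steady-state level, dosing rate must scale with clearance.
CL ratio = 66.5 / 100 = 0.6650
New interval (same dose) = 23.3 / 0.6650 = 35.04 h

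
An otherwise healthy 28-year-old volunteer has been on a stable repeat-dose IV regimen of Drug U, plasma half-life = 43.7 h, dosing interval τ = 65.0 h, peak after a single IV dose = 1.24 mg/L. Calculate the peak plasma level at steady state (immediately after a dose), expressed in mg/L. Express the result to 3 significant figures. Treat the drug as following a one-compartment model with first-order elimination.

1.93 mg/L

k = ln2 / t½ = 0.693147 / 43.7 = 0.01586 h⁻¹
e^(−kτ) = e^(−0.01586 × 65.0) = 0.3567
Accumulation ratio R = 1 / (1 − e^(−kτ)) = 1 / (1 − 0.3567) = 1.554
Steady-state peak = C₀ × R = 1.24 × 1.554 = 1.927 mg/L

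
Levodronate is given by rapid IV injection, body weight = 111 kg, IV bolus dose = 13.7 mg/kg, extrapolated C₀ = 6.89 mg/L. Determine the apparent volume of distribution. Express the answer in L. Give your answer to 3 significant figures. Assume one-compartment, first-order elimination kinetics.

221 L

Dose = 13.7 × 111 = 1521 mg
Vd = Dose / C₀ = 1521 / 6.89 = 220.8 L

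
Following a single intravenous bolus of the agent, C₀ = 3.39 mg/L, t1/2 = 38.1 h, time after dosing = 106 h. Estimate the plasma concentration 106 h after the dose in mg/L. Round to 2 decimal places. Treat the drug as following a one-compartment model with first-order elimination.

0.49 mg/L

k = ln2 / t½ = 0.693147 / 38.1 = 0.01819 h⁻¹
C = C₀ · e^(−k·t) = 3.390 × e^(−0.01819 × 106)
  = 3.390 × 0.1454 = 0.4929 mg/L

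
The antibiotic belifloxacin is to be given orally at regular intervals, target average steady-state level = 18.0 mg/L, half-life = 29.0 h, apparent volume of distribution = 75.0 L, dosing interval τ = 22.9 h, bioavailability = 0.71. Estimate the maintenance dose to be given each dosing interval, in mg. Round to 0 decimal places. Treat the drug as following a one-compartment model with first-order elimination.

k = ln2 / t½ = 0.693147 / 29.0 = 0.02390 h⁻¹
CL = k × Vd = 0.02390 × 75.0 = 1.793 L/h
At steady state, F × (Dose/τ) = Css × CL.
Dose = Css × CL × τ / F = 18.0 × 1.793 × 22.9 / 0.71 = 1041 mg

1041 mg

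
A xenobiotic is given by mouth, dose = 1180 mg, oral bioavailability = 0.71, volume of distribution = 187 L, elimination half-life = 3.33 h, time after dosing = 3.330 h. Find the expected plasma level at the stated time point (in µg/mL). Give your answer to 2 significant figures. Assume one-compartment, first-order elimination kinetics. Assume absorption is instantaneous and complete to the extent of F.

2.2 µg/mL

Amount reaching circulation = F × Dose = 0.71 × 1180 = 837.8 mg
C₀ = F·Dose / Vd = 837.8 / 187 = 4.480 mg/L
k = ln2 / t½ = 0.693147 / 3.33 = 0.2082 h⁻¹
t / t½ = 3.330 / 3.33 = 1 half-lives
C = C₀ × (1/2)^1 = 4.480 × 0.5000 = 2.240 mg/L
(2.240 mg/L = 2.240 µg/mL)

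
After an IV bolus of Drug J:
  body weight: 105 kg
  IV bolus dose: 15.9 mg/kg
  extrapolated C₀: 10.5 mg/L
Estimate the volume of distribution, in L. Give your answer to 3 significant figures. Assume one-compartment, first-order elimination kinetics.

Dose = 15.9 × 105 = 1670 mg
Vd = Dose / C₀ = 1670 / 10.5 = 159.0 L

159 L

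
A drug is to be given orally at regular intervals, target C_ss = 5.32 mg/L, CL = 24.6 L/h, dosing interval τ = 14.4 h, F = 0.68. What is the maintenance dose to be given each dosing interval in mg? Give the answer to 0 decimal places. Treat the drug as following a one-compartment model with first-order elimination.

2771 mg

At steady state, F × (Dose/τ) = Css × CL.
Dose = Css × CL × τ / F = 5.32 × 24.60 × 14.4 / 0.68 = 2771 mg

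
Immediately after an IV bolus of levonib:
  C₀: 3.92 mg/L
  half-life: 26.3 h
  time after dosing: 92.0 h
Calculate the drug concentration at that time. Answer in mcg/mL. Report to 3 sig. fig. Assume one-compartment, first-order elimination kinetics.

k = ln2 / t½ = 0.693147 / 26.3 = 0.02636 h⁻¹
C = C₀ · e^(−k·t) = 3.920 × e^(−0.02636 × 92.0)
  = 3.920 × 0.08847 = 0.3468 mg/L
(0.3468 mg/L = 0.3468 mcg/mL)

0.347 mcg/mL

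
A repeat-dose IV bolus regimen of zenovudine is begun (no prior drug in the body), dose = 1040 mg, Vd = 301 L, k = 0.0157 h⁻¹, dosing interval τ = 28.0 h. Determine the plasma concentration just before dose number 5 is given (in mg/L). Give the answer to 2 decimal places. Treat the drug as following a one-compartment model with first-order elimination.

5.18 mg/L

C₀ per dose = Dose / Vd = 1040 / 301 = 3.455 mg/L
Fraction remaining after one interval: r = e^(−kτ) = e^(−0.01570 × 28.0) = 0.6443
Before dose 5, 4 doses have been given (aged 1τ, 2τ, 3τ, 4τ).
C_trough = C₀ × (r + r² + … + r^4) = C₀ × r(1−r^4)/(1−r)
        = 3.455 × 0.6443 × (1 − 0.1723) / (1 − 0.6443) = 5.180 mg/L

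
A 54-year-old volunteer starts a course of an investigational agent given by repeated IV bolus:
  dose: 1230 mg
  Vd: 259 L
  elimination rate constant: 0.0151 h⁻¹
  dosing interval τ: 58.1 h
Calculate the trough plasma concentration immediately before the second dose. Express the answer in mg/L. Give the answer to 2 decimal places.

C₀ per dose = Dose / Vd = 1230 / 259 = 4.749 mg/L
Fraction remaining after one interval: r = e^(−kτ) = e^(−0.01510 × 58.1) = 0.4159
Before dose 2, 1 dose has been given (aged 1τ).
C_trough = C₀ × r = 4.749 × 0.4159 = 1.975 mg/L

1.98 mg/L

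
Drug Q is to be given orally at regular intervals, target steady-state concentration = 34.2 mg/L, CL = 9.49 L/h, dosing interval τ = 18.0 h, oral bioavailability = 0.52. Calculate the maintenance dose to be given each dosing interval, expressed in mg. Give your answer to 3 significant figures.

11200 mg

At steady state, F × (Dose/τ) = Css × CL.
Dose = Css × CL × τ / F = 34.2 × 9.490 × 18.0 / 0.52 = 11230 mg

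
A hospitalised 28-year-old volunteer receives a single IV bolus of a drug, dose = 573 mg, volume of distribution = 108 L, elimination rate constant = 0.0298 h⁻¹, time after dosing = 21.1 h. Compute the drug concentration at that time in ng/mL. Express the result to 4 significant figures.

2829 ng/mL

C₀ = Dose / Vd = 573.0 / 108 = 5.306 mg/L
C = C₀ · e^(−k·t) = 5.306 × e^(−0.02980 × 21.1)
  = 5.306 × 0.5332 = 2.829 mg/L
Convert: 2.829 mg/L × 1000 = 2829 ng/mL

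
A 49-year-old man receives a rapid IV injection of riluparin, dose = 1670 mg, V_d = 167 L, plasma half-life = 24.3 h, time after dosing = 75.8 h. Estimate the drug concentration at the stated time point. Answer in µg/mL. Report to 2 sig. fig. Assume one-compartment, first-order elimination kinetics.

C₀ = Dose / Vd = 1670 / 167 = 10.00 mg/L
k = ln2 / t½ = 0.693147 / 24.3 = 0.02852 h⁻¹
C = C₀ · e^(−k·t) = 10.00 × e^(−0.02852 × 75.8)
  = 10.00 × 0.1151 = 1.151 mg/L
(1.151 mg/L = 1.151 µg/mL)

1.2 µg/mL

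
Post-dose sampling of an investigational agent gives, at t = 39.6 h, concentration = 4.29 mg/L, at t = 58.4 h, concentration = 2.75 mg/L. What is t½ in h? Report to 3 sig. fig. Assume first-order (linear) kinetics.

29.3 h

k = ln(C₁/C₂) / (t₂ − t₁) = ln(4.29/2.75) / (58.4 − 39.6)
  = 0.4447 / 18.80 = 0.02365 h⁻¹
t½ = ln2 / k = 0.693147 / 0.02365 = 29.31 h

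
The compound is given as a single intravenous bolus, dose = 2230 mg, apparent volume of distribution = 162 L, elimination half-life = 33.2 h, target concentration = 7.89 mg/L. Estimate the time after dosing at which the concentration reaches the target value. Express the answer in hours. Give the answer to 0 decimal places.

27 h

C₀ = Dose / Vd = 2230 / 162 = 13.77 mg/L
k = ln2 / t½ = 0.693147 / 33.2 = 0.02088 h⁻¹
t = ln(C₀ / C) / k = ln(13.77 / 7.89) / 0.02088
  = ln(1.745) / 0.02088 = 0.5568 / 0.02088 = 26.67 h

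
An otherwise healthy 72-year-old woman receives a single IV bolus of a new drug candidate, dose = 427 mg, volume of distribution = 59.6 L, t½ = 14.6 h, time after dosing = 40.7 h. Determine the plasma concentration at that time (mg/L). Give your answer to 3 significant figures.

C₀ = Dose / Vd = 427.0 / 59.6 = 7.164 mg/L
k = ln2 / t½ = 0.693147 / 14.6 = 0.04748 h⁻¹
C = C₀ · e^(−k·t) = 7.164 × e^(−0.04748 × 40.7)
  = 7.164 × 0.1448 = 1.037 mg/L

1.04 mg/L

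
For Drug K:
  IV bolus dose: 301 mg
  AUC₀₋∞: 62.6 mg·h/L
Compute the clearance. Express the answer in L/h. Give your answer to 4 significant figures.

CL = Dose / AUC = 301 / 62.6 = 4.808 L/h

4.808 L/h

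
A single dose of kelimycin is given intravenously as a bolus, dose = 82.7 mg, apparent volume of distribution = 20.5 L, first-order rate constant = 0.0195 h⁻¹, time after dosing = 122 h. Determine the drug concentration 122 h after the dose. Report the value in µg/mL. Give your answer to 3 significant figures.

C₀ = Dose / Vd = 82.70 / 20.5 = 4.034 mg/L
C = C₀ · e^(−k·t) = 4.034 × e^(−0.01950 × 122)
  = 4.034 × 0.09264 = 0.3737 mg/L
(0.3737 mg/L = 0.3737 µg/mL)

0.374 µg/mL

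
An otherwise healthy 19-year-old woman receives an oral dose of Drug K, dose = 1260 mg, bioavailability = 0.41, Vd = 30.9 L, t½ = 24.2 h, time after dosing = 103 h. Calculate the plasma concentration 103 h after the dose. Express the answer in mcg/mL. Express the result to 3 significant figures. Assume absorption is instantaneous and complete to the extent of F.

0.875 mcg/mL

Amount reaching circulation = F × Dose = 0.41 × 1260 = 516.6 mg
C₀ = F·Dose / Vd = 516.6 / 30.9 = 16.72 mg/L
k = ln2 / t½ = 0.693147 / 24.2 = 0.02864 h⁻¹
C = C₀ · e^(−k·t) = 16.72 × e^(−0.02864 × 103)
  = 16.72 × 0.05234 = 0.8751 mg/L
(0.8751 mg/L = 0.8751 mcg/mL)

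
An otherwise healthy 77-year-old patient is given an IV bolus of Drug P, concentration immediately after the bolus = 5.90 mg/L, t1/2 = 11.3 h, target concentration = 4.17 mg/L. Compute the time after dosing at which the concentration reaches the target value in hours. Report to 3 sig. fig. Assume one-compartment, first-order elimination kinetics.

k = ln2 / t½ = 0.693147 / 11.3 = 0.06134 h⁻¹
t = ln(C₀ / C) / k = ln(5.900 / 4.17) / 0.06134
  = ln(1.415) / 0.06134 = 0.3471 / 0.06134 = 5.659 h

5.66 h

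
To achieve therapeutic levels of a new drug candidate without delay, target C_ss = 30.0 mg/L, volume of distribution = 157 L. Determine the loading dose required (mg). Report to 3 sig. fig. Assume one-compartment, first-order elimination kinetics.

LD = Css × Vd = 30.0 × 157 = 4710 mg

4710 mg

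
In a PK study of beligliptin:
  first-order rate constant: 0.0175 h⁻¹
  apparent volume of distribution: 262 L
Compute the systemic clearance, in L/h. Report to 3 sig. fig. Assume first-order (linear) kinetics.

CL = k × Vd = 0.0175 × 262 = 4.585 L/h

4.59 L/h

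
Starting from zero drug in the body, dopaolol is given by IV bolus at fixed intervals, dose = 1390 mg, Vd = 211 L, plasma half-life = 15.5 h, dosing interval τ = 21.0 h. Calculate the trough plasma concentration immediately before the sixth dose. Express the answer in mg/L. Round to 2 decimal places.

4.19 mg/L

C₀ per dose = Dose / Vd = 1390 / 211 = 6.588 mg/L
k = ln2 / t½ = 0.693147 / 15.5 = 0.04472 h⁻¹
Fraction remaining after one interval: r = e^(−kτ) = e^(−0.04472 × 21.0) = 0.3910
Before dose 6, 5 doses have been given (aged 1τ, 2τ, 3τ, 4τ, 5τ).
C_trough = C₀ × (r + r² + … + r^5) = C₀ × r(1−r^5)/(1−r)
        = 6.588 × 0.3910 × (1 − 0.009139) / (1 − 0.3910) = 4.191 mg/L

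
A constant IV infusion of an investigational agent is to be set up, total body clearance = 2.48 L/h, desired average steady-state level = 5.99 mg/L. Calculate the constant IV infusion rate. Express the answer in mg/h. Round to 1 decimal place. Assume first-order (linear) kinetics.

14.9 mg/h

At steady state, infusion rate R₀ = Css × CL = 5.99 × 2.480 = 14.86 mg/h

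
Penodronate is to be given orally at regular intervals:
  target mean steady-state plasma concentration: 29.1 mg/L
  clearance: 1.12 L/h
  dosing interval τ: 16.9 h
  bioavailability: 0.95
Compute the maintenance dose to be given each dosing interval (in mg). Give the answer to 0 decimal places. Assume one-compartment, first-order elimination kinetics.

580 mg

At steady state, F × (Dose/τ) = Css × CL.
Dose = Css × CL × τ / F = 29.1 × 1.120 × 16.9 / 0.95 = 579.8 mg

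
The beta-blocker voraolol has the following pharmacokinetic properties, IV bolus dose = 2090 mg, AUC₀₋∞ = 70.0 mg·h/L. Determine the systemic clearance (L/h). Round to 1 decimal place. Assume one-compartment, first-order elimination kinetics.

CL = Dose / AUC = 2090 / 70.0 = 29.86 L/h

29.9 L/h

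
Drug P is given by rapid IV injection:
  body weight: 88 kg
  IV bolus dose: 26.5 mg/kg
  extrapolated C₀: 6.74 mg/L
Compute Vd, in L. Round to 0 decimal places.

346 L

Dose = 26.5 × 88 = 2332 mg
Vd = Dose / C₀ = 2332 / 6.74 = 346.0 L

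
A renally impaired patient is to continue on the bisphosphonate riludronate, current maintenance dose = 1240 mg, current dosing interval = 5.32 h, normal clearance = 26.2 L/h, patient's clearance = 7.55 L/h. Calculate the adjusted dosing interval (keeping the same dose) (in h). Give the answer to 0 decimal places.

18 h

To keep the same average steady-state level, dosing rate must scale with clearance.
CL ratio = 7.55 / 26.2 = 0.2882
New interval (same dose) = 5.32 / 0.2882 = 18.46 h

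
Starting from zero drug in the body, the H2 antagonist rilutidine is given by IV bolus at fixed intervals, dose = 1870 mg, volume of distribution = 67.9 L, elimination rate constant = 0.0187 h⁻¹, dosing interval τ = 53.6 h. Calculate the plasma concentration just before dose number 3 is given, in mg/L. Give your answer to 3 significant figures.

C₀ per dose = Dose / Vd = 1870 / 67.9 = 27.54 mg/L
Fraction remaining after one interval: r = e^(−kτ) = e^(−0.01870 × 53.6) = 0.3670
Before dose 3, 2 doses have been given (aged 1τ, 2τ).
C_trough = C₀ × (r + r²) = 27.54 × (0.3670 + 0.1347) = 13.82 mg/L

13.8 mg/L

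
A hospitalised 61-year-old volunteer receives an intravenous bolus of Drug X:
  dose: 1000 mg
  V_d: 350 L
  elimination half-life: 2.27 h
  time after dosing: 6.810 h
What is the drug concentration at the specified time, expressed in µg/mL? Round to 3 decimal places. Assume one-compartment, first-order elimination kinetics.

C₀ = Dose / Vd = 1000 / 350 = 2.857 mg/L
k = ln2 / t½ = 0.693147 / 2.27 = 0.3054 h⁻¹
t / t½ = 6.810 / 2.27 = 3 half-lives
C = C₀ × (1/2)^3 = 2.857 × 0.1250 = 0.3571 mg/L
(0.3571 mg/L = 0.3571 µg/mL)

0.357 µg/mL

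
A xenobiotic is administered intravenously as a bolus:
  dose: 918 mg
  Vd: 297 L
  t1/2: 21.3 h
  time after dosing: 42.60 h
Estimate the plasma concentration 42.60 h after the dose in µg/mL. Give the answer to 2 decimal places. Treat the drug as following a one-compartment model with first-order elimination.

C₀ = Dose / Vd = 918.0 / 297 = 3.091 mg/L
k = ln2 / t½ = 0.693147 / 21.3 = 0.03254 h⁻¹
t / t½ = 42.60 / 21.3 = 2 half-lives
C = C₀ × (1/2)^2 = 3.091 × 0.2500 = 0.7728 mg/L
(0.7728 mg/L = 0.7728 µg/mL)

0.77 µg/mL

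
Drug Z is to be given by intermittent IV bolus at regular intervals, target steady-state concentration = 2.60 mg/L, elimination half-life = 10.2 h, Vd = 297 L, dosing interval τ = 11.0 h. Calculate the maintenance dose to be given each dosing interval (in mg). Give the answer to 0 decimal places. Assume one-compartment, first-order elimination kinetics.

k = ln2 / t½ = 0.693147 / 10.2 = 0.06796 h⁻¹
CL = k × Vd = 0.06796 × 297 = 20.18 L/h
At steady state, Dose/τ = Css × CL.
Dose = Css × CL × τ = 2.60 × 20.18 × 11.0 = 577.1 mg

577 mg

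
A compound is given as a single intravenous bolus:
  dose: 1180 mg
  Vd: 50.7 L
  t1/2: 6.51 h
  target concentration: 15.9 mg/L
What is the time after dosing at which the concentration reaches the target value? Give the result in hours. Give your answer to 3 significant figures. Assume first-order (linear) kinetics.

C₀ = Dose / Vd = 1180 / 50.7 = 23.27 mg/L
k = ln2 / t½ = 0.693147 / 6.51 = 0.1065 h⁻¹
t = ln(C₀ / C) / k = ln(23.27 / 15.9) / 0.1065
  = ln(1.464) / 0.1065 = 0.3812 / 0.1065 = 3.579 h

3.58 h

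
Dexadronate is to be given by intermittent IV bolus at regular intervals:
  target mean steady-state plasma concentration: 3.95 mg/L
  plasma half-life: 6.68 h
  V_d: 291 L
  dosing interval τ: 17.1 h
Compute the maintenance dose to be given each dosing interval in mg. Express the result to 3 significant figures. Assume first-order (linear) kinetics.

2040 mg

k = ln2 / t½ = 0.693147 / 6.68 = 0.1038 h⁻¹
CL = k × Vd = 0.1038 × 291 = 30.21 L/h
At steady state, Dose/τ = Css × CL.
Dose = Css × CL × τ = 3.95 × 30.21 × 17.1 = 2041 mg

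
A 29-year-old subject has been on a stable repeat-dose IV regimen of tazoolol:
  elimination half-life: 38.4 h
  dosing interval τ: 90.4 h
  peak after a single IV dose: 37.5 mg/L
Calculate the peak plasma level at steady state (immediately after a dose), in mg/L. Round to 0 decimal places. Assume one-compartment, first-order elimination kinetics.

47 mg/L

k = ln2 / t½ = 0.693147 / 38.4 = 0.01805 h⁻¹
e^(−kτ) = e^(−0.01805 × 90.4) = 0.1956
Accumulation ratio R = 1 / (1 − e^(−kτ)) = 1 / (1 − 0.1956) = 1.243
Steady-state peak = C₀ × R = 37.5 × 1.243 = 46.61 mg/L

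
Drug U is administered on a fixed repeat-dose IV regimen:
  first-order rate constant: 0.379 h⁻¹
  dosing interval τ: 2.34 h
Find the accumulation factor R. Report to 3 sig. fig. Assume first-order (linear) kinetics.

e^(−kτ) = e^(−0.3790 × 2.34) = 0.4119
Accumulation ratio R = 1 / (1 − e^(−kτ)) = 1 / (1 − 0.4119) = 1.700

1.70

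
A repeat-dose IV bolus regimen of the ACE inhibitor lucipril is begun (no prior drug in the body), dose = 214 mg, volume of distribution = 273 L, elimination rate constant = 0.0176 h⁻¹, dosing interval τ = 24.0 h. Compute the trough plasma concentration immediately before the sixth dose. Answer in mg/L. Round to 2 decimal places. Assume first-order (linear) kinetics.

1.31 mg/L

C₀ per dose = Dose / Vd = 214 / 273 = 0.7839 mg/L
Fraction remaining after one interval: r = e^(−kτ) = e^(−0.01760 × 24.0) = 0.6555
Before dose 6, 5 doses have been given (aged 1τ, 2τ, 3τ, 4τ, 5τ).
C_trough = C₀ × (r + r² + … + r^5) = C₀ × r(1−r^5)/(1−r)
        = 0.7839 × 0.6555 × (1 − 0.1210) / (1 − 0.6555) = 1.311 mg/L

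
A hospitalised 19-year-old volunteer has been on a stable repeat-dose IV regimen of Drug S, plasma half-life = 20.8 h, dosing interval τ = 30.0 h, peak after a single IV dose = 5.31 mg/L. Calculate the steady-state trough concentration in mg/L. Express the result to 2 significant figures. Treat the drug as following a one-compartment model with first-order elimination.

3.1 mg/L

k = ln2 / t½ = 0.693147 / 20.8 = 0.03332 h⁻¹
e^(−kτ) = e^(−0.03332 × 30.0) = 0.3680
Accumulation ratio R = 1 / (1 − e^(−kτ)) = 1 / (1 − 0.3680) = 1.582
Steady-state trough = C₀ × R × e^(−kτ) = 5.31 × 1.582 × 0.3680 = 3.091 mg/L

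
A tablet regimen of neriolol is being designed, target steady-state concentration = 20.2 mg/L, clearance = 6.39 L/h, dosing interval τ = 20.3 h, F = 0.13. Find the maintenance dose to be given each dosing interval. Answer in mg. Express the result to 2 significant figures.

20000 mg

At steady state, F × (Dose/τ) = Css × CL.
Dose = Css × CL × τ / F = 20.2 × 6.390 × 20.3 / 0.13 = 20160 mg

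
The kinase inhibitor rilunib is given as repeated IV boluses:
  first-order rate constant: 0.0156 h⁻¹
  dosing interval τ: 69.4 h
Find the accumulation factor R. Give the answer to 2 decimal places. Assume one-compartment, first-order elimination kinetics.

1.51

e^(−kτ) = e^(−0.01560 × 69.4) = 0.3387
Accumulation ratio R = 1 / (1 − e^(−kτ)) = 1 / (1 − 0.3387) = 1.512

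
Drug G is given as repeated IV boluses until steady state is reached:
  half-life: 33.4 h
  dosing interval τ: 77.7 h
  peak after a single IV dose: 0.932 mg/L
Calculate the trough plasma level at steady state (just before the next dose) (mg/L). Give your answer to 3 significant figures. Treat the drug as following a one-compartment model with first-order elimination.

k = ln2 / t½ = 0.693147 / 33.4 = 0.02075 h⁻¹
e^(−kτ) = e^(−0.02075 × 77.7) = 0.1994
Accumulation ratio R = 1 / (1 − e^(−kτ)) = 1 / (1 − 0.1994) = 1.249
Steady-state trough = C₀ × R × e^(−kτ) = 0.932 × 1.249 × 0.1994 = 0.2321 mg/L

0.232 mg/L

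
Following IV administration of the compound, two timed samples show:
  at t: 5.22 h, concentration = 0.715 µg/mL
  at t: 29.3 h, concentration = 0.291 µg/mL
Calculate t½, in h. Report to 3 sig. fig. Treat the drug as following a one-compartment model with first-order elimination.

k = ln(C₁/C₂) / (t₂ − t₁) = ln(0.715/0.291) / (29.3 − 5.22)
  = 0.8990 / 24.08 = 0.03733 h⁻¹
t½ = ln2 / k = 0.693147 / 0.03733 = 18.57 h

18.6 h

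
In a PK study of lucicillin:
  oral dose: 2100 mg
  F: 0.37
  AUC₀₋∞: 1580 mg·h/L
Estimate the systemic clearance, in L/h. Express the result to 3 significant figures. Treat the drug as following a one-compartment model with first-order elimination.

0.492 L/h

CL = F·Dose / AUC = 0.37 × 2100 / 1580 = 0.4918 L/h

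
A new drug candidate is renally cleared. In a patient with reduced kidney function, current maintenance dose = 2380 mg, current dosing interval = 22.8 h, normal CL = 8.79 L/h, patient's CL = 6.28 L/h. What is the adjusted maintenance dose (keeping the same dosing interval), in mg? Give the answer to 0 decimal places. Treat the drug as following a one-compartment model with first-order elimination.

1700 mg

To keep the same average steady-state level, dosing rate must scale with clearance.
CL ratio = 6.28 / 8.79 = 0.7144
New dose (same interval) = 2380 × 0.7144 = 1700 mg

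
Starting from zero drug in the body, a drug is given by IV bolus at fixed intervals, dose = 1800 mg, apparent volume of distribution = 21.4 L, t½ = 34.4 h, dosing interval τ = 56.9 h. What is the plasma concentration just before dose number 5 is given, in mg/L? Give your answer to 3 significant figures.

C₀ per dose = Dose / Vd = 1800 / 21.4 = 84.11 mg/L
k = ln2 / t½ = 0.693147 / 34.4 = 0.02015 h⁻¹
Fraction remaining after one interval: r = e^(−kτ) = e^(−0.02015 × 56.9) = 0.3177
Before dose 5, 4 doses have been given (aged 1τ, 2τ, 3τ, 4τ).
C_trough = C₀ × (r + r² + … + r^4) = C₀ × r(1−r^4)/(1−r)
        = 84.11 × 0.3177 × (1 − 0.01019) / (1 − 0.3177) = 38.77 mg/L

38.8 mg/L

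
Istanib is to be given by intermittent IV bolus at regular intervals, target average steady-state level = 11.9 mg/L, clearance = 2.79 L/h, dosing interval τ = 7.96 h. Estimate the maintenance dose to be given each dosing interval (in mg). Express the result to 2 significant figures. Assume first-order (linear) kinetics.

At steady state, Dose/τ = Css × CL.
Dose = Css × CL × τ = 11.9 × 2.790 × 7.96 = 264.3 mg

260 mg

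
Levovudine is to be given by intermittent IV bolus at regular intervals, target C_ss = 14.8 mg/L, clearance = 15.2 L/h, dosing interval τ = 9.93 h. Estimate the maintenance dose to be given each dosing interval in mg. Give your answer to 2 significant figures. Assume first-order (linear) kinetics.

2200 mg

At steady state, Dose/τ = Css × CL.
Dose = Css × CL × τ = 14.8 × 15.20 × 9.93 = 2234 mg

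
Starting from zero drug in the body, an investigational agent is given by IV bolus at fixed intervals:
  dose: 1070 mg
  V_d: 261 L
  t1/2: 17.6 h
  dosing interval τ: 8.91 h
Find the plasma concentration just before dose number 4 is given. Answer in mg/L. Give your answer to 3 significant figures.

C₀ per dose = Dose / Vd = 1070 / 261 = 4.100 mg/L
k = ln2 / t½ = 0.693147 / 17.6 = 0.03938 h⁻¹
Fraction remaining after one interval: r = e^(−kτ) = e^(−0.03938 × 8.91) = 0.7041
Before dose 4, 3 doses have been given (aged 1τ, 2τ, 3τ).
C_trough = C₀ × (r + r² + … + r^3) = C₀ × r(1−r^3)/(1−r)
        = 4.100 × 0.7041 × (1 − 0.3491) / (1 − 0.7041) = 6.350 mg/L

6.35 mg/L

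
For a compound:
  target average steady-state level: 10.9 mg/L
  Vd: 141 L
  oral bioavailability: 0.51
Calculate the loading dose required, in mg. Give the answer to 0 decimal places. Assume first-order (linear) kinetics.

3014 mg

LD = Css × Vd / F = 10.9 × 141 / 0.51 = 3014 mg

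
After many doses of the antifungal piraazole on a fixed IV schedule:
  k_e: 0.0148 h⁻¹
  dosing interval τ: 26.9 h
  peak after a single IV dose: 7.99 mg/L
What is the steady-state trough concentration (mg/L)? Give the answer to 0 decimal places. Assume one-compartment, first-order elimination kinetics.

16 mg/L

e^(−kτ) = e^(−0.01480 × 26.9) = 0.6716
Accumulation ratio R = 1 / (1 − e^(−kτ)) = 1 / (1 − 0.6716) = 3.045
Steady-state trough = C₀ × R × e^(−kτ) = 7.99 × 3.045 × 0.6716 = 16.34 mg/L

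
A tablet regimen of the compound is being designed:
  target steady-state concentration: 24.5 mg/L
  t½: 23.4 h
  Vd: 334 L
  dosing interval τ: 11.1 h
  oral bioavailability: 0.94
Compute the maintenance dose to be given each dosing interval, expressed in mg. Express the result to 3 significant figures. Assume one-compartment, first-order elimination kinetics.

2860 mg

k = ln2 / t½ = 0.693147 / 23.4 = 0.02962 h⁻¹
CL = k × Vd = 0.02962 × 334 = 9.893 L/h
At steady state, F × (Dose/τ) = Css × CL.
Dose = Css × CL × τ / F = 24.5 × 9.893 × 11.1 / 0.94 = 2862 mg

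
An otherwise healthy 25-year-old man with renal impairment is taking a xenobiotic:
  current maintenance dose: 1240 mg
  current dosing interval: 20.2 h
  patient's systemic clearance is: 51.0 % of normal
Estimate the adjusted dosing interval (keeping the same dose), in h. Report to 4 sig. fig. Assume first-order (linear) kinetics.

39.61 h

To keep the same average steady-state level, dosing rate must scale with clearance.
CL ratio = 51.0 / 100 = 0.5100
New interval (same dose) = 20.2 / 0.5100 = 39.61 h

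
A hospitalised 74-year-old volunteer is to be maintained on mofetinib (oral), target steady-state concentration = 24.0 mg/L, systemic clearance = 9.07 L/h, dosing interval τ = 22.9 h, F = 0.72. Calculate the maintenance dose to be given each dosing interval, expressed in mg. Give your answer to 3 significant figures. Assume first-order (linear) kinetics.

At steady state, F × (Dose/τ) = Css × CL.
Dose = Css × CL × τ / F = 24.0 × 9.070 × 22.9 / 0.72 = 6923 mg

6920 mg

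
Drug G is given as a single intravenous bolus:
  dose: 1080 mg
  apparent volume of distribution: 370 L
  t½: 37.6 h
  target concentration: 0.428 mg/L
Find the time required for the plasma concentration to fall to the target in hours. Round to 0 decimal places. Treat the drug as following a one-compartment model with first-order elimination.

104 h

C₀ = Dose / Vd = 1080 / 370 = 2.919 mg/L
k = ln2 / t½ = 0.693147 / 37.6 = 0.01843 h⁻¹
t = ln(C₀ / C) / k = ln(2.919 / 0.428) / 0.01843
  = ln(6.820) / 0.01843 = 1.920 / 0.01843 = 104.2 h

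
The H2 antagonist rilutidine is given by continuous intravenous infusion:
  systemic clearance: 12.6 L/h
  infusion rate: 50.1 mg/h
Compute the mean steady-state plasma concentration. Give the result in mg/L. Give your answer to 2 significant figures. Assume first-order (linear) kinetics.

At steady state Css = R₀ / CL = 50.1 / 12.60 = 3.976 mg/L

4.0 mg/L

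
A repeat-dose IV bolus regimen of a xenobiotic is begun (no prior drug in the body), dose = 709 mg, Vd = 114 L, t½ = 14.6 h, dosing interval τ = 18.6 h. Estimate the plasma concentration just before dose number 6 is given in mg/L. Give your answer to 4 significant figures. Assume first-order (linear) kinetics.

4.332 mg/L

C₀ per dose = Dose / Vd = 709 / 114 = 6.219 mg/L
k = ln2 / t½ = 0.693147 / 14.6 = 0.04748 h⁻¹
Fraction remaining after one interval: r = e^(−kτ) = e^(−0.04748 × 18.6) = 0.4135
Before dose 6, 5 doses have been given (aged 1τ, 2τ, 3τ, 4τ, 5τ).
C_trough = C₀ × (r + r² + … + r^5) = C₀ × r(1−r^5)/(1−r)
        = 6.219 × 0.4135 × (1 − 0.01209) / (1 − 0.4135) = 4.332 mg/L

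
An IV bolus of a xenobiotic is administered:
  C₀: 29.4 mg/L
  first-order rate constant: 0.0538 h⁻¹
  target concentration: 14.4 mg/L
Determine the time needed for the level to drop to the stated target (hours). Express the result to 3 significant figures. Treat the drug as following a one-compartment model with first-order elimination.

t = ln(C₀ / C) / k = ln(29.40 / 14.4) / 0.05380
  = ln(2.042) / 0.05380 = 0.7139 / 0.05380 = 13.27 h

13.3 h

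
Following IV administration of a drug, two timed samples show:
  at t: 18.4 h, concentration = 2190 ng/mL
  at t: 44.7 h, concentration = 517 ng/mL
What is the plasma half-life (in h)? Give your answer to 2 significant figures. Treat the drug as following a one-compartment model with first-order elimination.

k = ln(C₁/C₂) / (t₂ − t₁) = ln(2190/517) / (44.7 − 18.4)
  = 1.444 / 26.30 = 0.05490 h⁻¹
t½ = ln2 / k = 0.693147 / 0.05490 = 12.63 h

13 h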